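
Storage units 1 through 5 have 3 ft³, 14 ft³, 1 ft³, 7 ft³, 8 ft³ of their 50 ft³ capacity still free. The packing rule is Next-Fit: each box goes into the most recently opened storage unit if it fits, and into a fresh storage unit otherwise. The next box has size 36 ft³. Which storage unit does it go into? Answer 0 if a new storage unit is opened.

0

Next-Fit only looks at storage unit 5, which has 8 ft³ free.
36 ft³ does not fit, so a new storage unit is opened.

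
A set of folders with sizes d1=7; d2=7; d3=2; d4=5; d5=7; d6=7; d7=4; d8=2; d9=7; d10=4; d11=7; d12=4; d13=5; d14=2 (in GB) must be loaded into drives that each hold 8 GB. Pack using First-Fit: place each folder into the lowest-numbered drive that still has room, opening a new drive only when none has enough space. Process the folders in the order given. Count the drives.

10

d1 (7 GB) → drive 1 (remaining 1 GB)
d2 (7 GB) → drive 2 (remaining 1 GB)
d3 (2 GB) → drive 3 (remaining 6 GB)
d4 (5 GB) → drive 3 (remaining 1 GB)
d5 (7 GB) → drive 4 (remaining 1 GB)
d6 (7 GB) → drive 5 (remaining 1 GB)
d7 (4 GB) → drive 6 (remaining 4 GB)
d8 (2 GB) → drive 6 (remaining 2 GB)
d9 (7 GB) → drive 7 (remaining 1 GB)
d10 (4 GB) → drive 8 (remaining 4 GB)
d11 (7 GB) → drive 9 (remaining 1 GB)
d12 (4 GB) → drive 8 (remaining 0 GB)
d13 (5 GB) → drive 10 (remaining 3 GB)
d14 (2 GB) → drive 6 (remaining 0 GB)
Final drives: [7] [7] [2,5] [7] [7] [4,2,2] [7] [4,4] [7] [5].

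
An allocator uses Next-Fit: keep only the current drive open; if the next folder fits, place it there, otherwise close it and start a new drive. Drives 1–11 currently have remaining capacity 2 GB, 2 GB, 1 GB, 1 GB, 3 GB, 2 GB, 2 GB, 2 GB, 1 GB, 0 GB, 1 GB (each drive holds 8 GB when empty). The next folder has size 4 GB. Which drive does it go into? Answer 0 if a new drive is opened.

0

Next-Fit only looks at drive 11, which has 1 GB free.
4 GB does not fit, so a new drive is opened.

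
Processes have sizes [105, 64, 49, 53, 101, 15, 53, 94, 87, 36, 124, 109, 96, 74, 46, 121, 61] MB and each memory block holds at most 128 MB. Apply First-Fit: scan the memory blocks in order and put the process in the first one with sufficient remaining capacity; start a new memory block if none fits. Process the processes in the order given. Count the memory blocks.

12

memory block 1: place 105 MB, 23 MB left
memory block 2: place 64 MB, 64 MB left
memory block 2: place 49 MB, 15 MB left
memory block 3: place 53 MB, 75 MB left
memory block 4: place 101 MB, 27 MB left
memory block 1: place 15 MB, 8 MB left
memory block 3: place 53 MB, 22 MB left
memory block 5: place 94 MB, 34 MB left
memory block 6: place 87 MB, 41 MB left
memory block 6: place 36 MB, 5 MB left
memory block 7: place 124 MB, 4 MB left
memory block 8: place 109 MB, 19 MB left
memory block 9: place 96 MB, 32 MB left
memory block 10: place 74 MB, 54 MB left
memory block 10: place 46 MB, 8 MB left
memory block 11: place 121 MB, 7 MB left
memory block 12: place 61 MB, 67 MB left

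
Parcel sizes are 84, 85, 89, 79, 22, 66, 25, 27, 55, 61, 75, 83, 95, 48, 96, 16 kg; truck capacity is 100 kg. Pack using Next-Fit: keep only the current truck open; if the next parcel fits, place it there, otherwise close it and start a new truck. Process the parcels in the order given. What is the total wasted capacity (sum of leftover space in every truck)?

394

truck 1: place 84 kg, 16 kg left
truck 2: place 85 kg, 15 kg left
truck 3: place 89 kg, 11 kg left
truck 4: place 79 kg, 21 kg left
truck 5: place 22 kg, 78 kg left
truck 5: place 66 kg, 12 kg left
truck 6: place 25 kg, 75 kg left
truck 6: place 27 kg, 48 kg left
truck 7: place 55 kg, 45 kg left
truck 8: place 61 kg, 39 kg left
truck 9: place 75 kg, 25 kg left
truck 10: place 83 kg, 17 kg left
truck 11: place 95 kg, 5 kg left
truck 12: place 48 kg, 52 kg left
truck 13: place 96 kg, 4 kg left
truck 14: place 16 kg, 84 kg left
14 trucks × 100 kg = 1400 kg; used 1006 kg; unused 394 kg.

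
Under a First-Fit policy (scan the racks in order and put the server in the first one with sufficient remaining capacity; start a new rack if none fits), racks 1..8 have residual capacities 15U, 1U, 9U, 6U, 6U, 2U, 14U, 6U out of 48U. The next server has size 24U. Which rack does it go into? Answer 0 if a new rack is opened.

0

No rack has ≥ 24U free, so a new rack is opened.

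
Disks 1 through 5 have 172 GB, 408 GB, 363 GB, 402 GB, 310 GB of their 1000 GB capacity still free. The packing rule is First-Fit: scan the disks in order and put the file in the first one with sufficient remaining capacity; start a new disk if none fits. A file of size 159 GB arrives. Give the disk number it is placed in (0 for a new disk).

Disks with room: disk 1 (172 GB), disk 2 (408 GB), disk 3 (363 GB), disk 4 (402 GB), disk 5 (310 GB).
The first with room is disk 1.

1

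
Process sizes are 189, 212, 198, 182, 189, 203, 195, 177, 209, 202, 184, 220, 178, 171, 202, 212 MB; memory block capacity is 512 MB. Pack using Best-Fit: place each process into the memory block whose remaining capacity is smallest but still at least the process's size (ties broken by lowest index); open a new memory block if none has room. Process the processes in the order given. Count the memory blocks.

8

Put 189 MB in memory block 1; 323 MB remain.
Put 212 MB in memory block 1; 111 MB remain.
Put 198 MB in memory block 2; 314 MB remain.
Put 182 MB in memory block 2; 132 MB remain.
Put 189 MB in memory block 3; 323 MB remain.
Put 203 MB in memory block 3; 120 MB remain.
Put 195 MB in memory block 4; 317 MB remain.
Put 177 MB in memory block 4; 140 MB remain.
Put 209 MB in memory block 5; 303 MB remain.
Put 202 MB in memory block 5; 101 MB remain.
Put 184 MB in memory block 6; 328 MB remain.
Put 220 MB in memory block 6; 108 MB remain.
Put 178 MB in memory block 7; 334 MB remain.
Put 171 MB in memory block 7; 163 MB remain.
Put 202 MB in memory block 8; 310 MB remain.
Put 212 MB in memory block 8; 98 MB remain.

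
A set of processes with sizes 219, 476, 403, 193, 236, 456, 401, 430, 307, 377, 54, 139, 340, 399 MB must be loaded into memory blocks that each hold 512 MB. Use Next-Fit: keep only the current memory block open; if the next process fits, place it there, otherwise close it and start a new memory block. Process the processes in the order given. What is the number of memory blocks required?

11 memory blocks

Put 219 MB in memory block 1; 293 MB remain.
Put 476 MB in memory block 2; 36 MB remain.
Put 403 MB in memory block 3; 109 MB remain.
Put 193 MB in memory block 4; 319 MB remain.
Put 236 MB in memory block 4; 83 MB remain.
Put 456 MB in memory block 5; 56 MB remain.
Put 401 MB in memory block 6; 111 MB remain.
Put 430 MB in memory block 7; 82 MB remain.
Put 307 MB in memory block 8; 205 MB remain.
Put 377 MB in memory block 9; 135 MB remain.
Put 54 MB in memory block 9; 81 MB remain.
Put 139 MB in memory block 10; 373 MB remain.
Put 340 MB in memory block 10; 33 MB remain.
Put 399 MB in memory block 11; 113 MB remain.
Final memory blocks: [219] [476] [403] [193,236] [456] [401] [430] [307] [377,54] [139,340] [399].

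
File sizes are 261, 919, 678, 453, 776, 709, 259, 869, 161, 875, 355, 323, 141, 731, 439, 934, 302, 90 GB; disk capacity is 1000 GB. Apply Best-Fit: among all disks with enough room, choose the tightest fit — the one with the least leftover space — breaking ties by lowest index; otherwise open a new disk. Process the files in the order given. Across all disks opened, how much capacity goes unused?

1725

261 GB → disk 1 (remaining 739 GB)
919 GB → disk 2 (remaining 81 GB)
678 GB → disk 1 (remaining 61 GB)
453 GB → disk 3 (remaining 547 GB)
776 GB → disk 4 (remaining 224 GB)
709 GB → disk 5 (remaining 291 GB)
259 GB → disk 5 (remaining 32 GB)
869 GB → disk 6 (remaining 131 GB)
161 GB → disk 4 (remaining 63 GB)
875 GB → disk 7 (remaining 125 GB)
355 GB → disk 3 (remaining 192 GB)
323 GB → disk 8 (remaining 677 GB)
141 GB → disk 3 (remaining 51 GB)
731 GB → disk 9 (remaining 269 GB)
439 GB → disk 8 (remaining 238 GB)
934 GB → disk 10 (remaining 66 GB)
302 GB → disk 11 (remaining 698 GB)
90 GB → disk 7 (remaining 35 GB)
11 disks × 1000 GB = 11000 GB; used 9275 GB; unused 1725 GB.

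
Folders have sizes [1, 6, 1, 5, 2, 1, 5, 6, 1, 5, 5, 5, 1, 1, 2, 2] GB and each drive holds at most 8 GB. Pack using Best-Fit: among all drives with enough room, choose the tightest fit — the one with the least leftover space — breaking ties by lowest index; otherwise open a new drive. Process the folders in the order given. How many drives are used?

7

drive 1: place 1 GB, 7 GB left
drive 1: place 6 GB, 1 GB left
drive 1: place 1 GB, 0 GB left
drive 2: place 5 GB, 3 GB left
drive 2: place 2 GB, 1 GB left
drive 2: place 1 GB, 0 GB left
drive 3: place 5 GB, 3 GB left
drive 4: place 6 GB, 2 GB left
drive 4: place 1 GB, 1 GB left
drive 5: place 5 GB, 3 GB left
drive 6: place 5 GB, 3 GB left
drive 7: place 5 GB, 3 GB left
drive 4: place 1 GB, 0 GB left
drive 3: place 1 GB, 2 GB left
drive 3: place 2 GB, 0 GB left
drive 5: place 2 GB, 1 GB left
Final drives: [1,6,1] [5,2,1] [5,1,2] [6,1,1] [5,2] [5] [5].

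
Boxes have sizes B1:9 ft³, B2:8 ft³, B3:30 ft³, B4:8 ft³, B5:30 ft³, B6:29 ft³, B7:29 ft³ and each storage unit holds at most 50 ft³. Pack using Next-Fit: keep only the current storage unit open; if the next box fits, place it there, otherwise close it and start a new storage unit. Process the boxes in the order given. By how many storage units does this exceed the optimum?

Next-Fit: [9,8,30] [8,30] [29] [29] → 4 storage units.
4 boxes exceed 25 ft³ (half the capacity), and no two of those can share a storage unit, so at least 4 storage units are needed.
So 4 is already optimal.

0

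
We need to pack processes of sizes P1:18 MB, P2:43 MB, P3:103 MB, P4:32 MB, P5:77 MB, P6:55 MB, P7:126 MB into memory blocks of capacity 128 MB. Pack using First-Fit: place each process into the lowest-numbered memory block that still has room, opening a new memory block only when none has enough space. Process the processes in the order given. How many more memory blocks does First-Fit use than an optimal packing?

First-Fit: [18,43,32] [103] [77] [55] [126] → 5 memory blocks.
Total size 454 MB; any packing needs at least ⌈454/128⌉ = 4 memory blocks.
An optimal packing achieves that bound: [126] [103,18] [77,43] [55,32] → 4 memory blocks.
Excess: 5 − 4 = 1.

1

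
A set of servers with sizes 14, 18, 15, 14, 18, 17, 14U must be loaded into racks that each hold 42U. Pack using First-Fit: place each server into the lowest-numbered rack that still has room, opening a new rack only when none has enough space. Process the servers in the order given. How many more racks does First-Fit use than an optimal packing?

First-Fit: [14,18] [15,14] [18,17] [14] → 4 racks.
Total size 110U; any packing needs at least ⌈110/42⌉ = 3 racks.
An optimal packing achieves that bound: [18,18] [17,15] [14,14,14] → 3 racks.
Excess: 4 − 3 = 1.

1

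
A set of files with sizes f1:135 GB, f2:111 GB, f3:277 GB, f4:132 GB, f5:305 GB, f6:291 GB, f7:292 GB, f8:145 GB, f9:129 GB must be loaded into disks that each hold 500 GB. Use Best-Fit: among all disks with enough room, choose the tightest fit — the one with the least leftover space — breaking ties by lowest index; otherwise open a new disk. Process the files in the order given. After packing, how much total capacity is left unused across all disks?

683

disk 1: place f1 (135 GB), 365 GB left
disk 1: place f2 (111 GB), 254 GB left
disk 2: place f3 (277 GB), 223 GB left
disk 2: place f4 (132 GB), 91 GB left
disk 3: place f5 (305 GB), 195 GB left
disk 4: place f6 (291 GB), 209 GB left
disk 5: place f7 (292 GB), 208 GB left
disk 3: place f8 (145 GB), 50 GB left
disk 5: place f9 (129 GB), 79 GB left
5 disks × 500 GB = 2500 GB; used 1817 GB; unused 683 GB.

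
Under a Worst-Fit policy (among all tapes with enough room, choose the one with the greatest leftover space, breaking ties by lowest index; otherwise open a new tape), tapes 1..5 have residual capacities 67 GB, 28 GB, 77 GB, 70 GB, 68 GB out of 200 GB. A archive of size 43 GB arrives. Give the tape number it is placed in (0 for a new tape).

3

Tapes with room: tape 1 (67 GB), tape 3 (77 GB), tape 4 (70 GB), tape 5 (68 GB).
Most room is tape 3 with 77 GB free.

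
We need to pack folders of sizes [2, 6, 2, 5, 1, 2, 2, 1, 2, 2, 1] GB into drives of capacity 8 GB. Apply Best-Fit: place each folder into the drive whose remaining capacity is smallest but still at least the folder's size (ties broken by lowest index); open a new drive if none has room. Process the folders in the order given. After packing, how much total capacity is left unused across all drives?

Put 2 GB in drive 1; 6 GB remain.
Put 6 GB in drive 1; 0 GB remain.
Put 2 GB in drive 2; 6 GB remain.
Put 5 GB in drive 2; 1 GB remain.
Put 1 GB in drive 2; 0 GB remain.
Put 2 GB in drive 3; 6 GB remain.
Put 2 GB in drive 3; 4 GB remain.
Put 1 GB in drive 3; 3 GB remain.
Put 2 GB in drive 3; 1 GB remain.
Put 2 GB in drive 4; 6 GB remain.
Put 1 GB in drive 3; 0 GB remain.
4 drives × 8 GB = 32 GB; used 26 GB; unused 6 GB.

6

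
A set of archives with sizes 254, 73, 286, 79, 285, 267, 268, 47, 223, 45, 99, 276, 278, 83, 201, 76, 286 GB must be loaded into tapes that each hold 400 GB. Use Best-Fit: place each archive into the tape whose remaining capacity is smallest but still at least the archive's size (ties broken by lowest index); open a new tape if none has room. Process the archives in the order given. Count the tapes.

10

tape 1: place 254 GB, 146 GB left
tape 1: place 73 GB, 73 GB left
tape 2: place 286 GB, 114 GB left
tape 2: place 79 GB, 35 GB left
tape 3: place 285 GB, 115 GB left
tape 4: place 267 GB, 133 GB left
tape 5: place 268 GB, 132 GB left
tape 1: place 47 GB, 26 GB left
tape 6: place 223 GB, 177 GB left
tape 3: place 45 GB, 70 GB left
tape 5: place 99 GB, 33 GB left
tape 7: place 276 GB, 124 GB left
tape 8: place 278 GB, 122 GB left
tape 8: place 83 GB, 39 GB left
tape 9: place 201 GB, 199 GB left
tape 7: place 76 GB, 48 GB left
tape 10: place 286 GB, 114 GB left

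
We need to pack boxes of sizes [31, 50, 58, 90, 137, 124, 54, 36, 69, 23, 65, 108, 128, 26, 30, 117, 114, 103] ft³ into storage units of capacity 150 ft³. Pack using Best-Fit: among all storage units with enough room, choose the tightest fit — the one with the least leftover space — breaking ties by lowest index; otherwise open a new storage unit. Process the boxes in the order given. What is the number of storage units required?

Put 31 ft³ in storage unit 1; 119 ft³ remain.
Put 50 ft³ in storage unit 1; 69 ft³ remain.
Put 58 ft³ in storage unit 1; 11 ft³ remain.
Put 90 ft³ in storage unit 2; 60 ft³ remain.
Put 137 ft³ in storage unit 3; 13 ft³ remain.
Put 124 ft³ in storage unit 4; 26 ft³ remain.
Put 54 ft³ in storage unit 2; 6 ft³ remain.
Put 36 ft³ in storage unit 5; 114 ft³ remain.
Put 69 ft³ in storage unit 5; 45 ft³ remain.
Put 23 ft³ in storage unit 4; 3 ft³ remain.
Put 65 ft³ in storage unit 6; 85 ft³ remain.
Put 108 ft³ in storage unit 7; 42 ft³ remain.
Put 128 ft³ in storage unit 8; 22 ft³ remain.
Put 26 ft³ in storage unit 7; 16 ft³ remain.
Put 30 ft³ in storage unit 5; 15 ft³ remain.
Put 117 ft³ in storage unit 9; 33 ft³ remain.
Put 114 ft³ in storage unit 10; 36 ft³ remain.
Put 103 ft³ in storage unit 11; 47 ft³ remain.
Final storage units: [31,50,58] [90,54] [137] [124,23] [36,69,30] [65] [108,26] [128] [117] [114] [103].

11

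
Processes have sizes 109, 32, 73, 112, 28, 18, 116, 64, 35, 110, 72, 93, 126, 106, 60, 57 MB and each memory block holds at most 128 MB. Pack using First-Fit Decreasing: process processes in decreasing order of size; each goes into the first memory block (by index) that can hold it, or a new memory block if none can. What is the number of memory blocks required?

Sorted descending: 126, 116, 112, 110, 109, 106, 93, 73, 72, 64, 60, 57, 35, 32, 28, 18.
memory block 1: place 126 MB, 2 MB left
memory block 2: place 116 MB, 12 MB left
memory block 3: place 112 MB, 16 MB left
memory block 4: place 110 MB, 18 MB left
memory block 5: place 109 MB, 19 MB left
memory block 6: place 106 MB, 22 MB left
memory block 7: place 93 MB, 35 MB left
memory block 8: place 73 MB, 55 MB left
memory block 9: place 72 MB, 56 MB left
memory block 10: place 64 MB, 64 MB left
memory block 10: place 60 MB, 4 MB left
memory block 11: place 57 MB, 71 MB left
memory block 7: place 35 MB, 0 MB left
memory block 8: place 32 MB, 23 MB left
memory block 9: place 28 MB, 28 MB left
memory block 4: place 18 MB, 0 MB left
Final memory blocks: [126] [116] [112] [110,18] [109] [106] [93,35] [73,32] [72,28] [64,60] [57].

11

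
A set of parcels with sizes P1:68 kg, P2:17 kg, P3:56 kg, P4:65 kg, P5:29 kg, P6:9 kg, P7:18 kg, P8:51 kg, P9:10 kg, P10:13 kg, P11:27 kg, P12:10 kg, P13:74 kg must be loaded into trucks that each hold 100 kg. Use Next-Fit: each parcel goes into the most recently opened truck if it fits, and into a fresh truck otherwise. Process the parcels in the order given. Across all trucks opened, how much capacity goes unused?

truck 1: place P1 (68 kg), 32 kg left
truck 1: place P2 (17 kg), 15 kg left
truck 2: place P3 (56 kg), 44 kg left
truck 3: place P4 (65 kg), 35 kg left
truck 3: place P5 (29 kg), 6 kg left
truck 4: place P6 (9 kg), 91 kg left
truck 4: place P7 (18 kg), 73 kg left
truck 4: place P8 (51 kg), 22 kg left
truck 4: place P9 (10 kg), 12 kg left
truck 5: place P10 (13 kg), 87 kg left
truck 5: place P11 (27 kg), 60 kg left
truck 5: place P12 (10 kg), 50 kg left
truck 6: place P13 (74 kg), 26 kg left
6 trucks × 100 kg = 600 kg; used 447 kg; unused 153 kg.

153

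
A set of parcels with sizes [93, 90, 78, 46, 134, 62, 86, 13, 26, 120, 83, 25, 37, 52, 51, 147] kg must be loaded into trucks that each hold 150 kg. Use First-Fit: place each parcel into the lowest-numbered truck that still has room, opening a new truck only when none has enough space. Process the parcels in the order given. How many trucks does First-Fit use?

9 trucks

Put 93 kg in truck 1; 57 kg remain.
Put 90 kg in truck 2; 60 kg remain.
Put 78 kg in truck 3; 72 kg remain.
Put 46 kg in truck 1; 11 kg remain.
Put 134 kg in truck 4; 16 kg remain.
Put 62 kg in truck 3; 10 kg remain.
Put 86 kg in truck 5; 64 kg remain.
Put 13 kg in truck 2; 47 kg remain.
Put 26 kg in truck 2; 21 kg remain.
Put 120 kg in truck 6; 30 kg remain.
Put 83 kg in truck 7; 67 kg remain.
Put 25 kg in truck 5; 39 kg remain.
Put 37 kg in truck 5; 2 kg remain.
Put 52 kg in truck 7; 15 kg remain.
Put 51 kg in truck 8; 99 kg remain.
Put 147 kg in truck 9; 3 kg remain.
Final trucks: [93,46] [90,13,26] [78,62] [134] [86,25,37] [120] [83,52] [51] [147].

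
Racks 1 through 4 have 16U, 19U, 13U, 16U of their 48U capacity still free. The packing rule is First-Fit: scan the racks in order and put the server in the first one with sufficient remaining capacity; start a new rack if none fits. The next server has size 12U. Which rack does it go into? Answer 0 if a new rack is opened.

1

Racks with room: rack 1 (16U), rack 2 (19U), rack 3 (13U), rack 4 (16U).
The first with room is rack 1.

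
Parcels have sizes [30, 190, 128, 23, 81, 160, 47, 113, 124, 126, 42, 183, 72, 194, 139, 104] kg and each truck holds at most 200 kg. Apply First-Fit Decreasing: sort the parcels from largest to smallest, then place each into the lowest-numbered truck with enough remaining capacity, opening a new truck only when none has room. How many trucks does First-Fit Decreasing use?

10 trucks

Sorted descending: 194, 190, 183, 160, 139, 128, 126, 124, 113, 104, 81, 72, 47, 42, 30, 23.
Put 194 kg in truck 1; 6 kg remain.
Put 190 kg in truck 2; 10 kg remain.
Put 183 kg in truck 3; 17 kg remain.
Put 160 kg in truck 4; 40 kg remain.
Put 139 kg in truck 5; 61 kg remain.
Put 128 kg in truck 6; 72 kg remain.
Put 126 kg in truck 7; 74 kg remain.
Put 124 kg in truck 8; 76 kg remain.
Put 113 kg in truck 9; 87 kg remain.
Put 104 kg in truck 10; 96 kg remain.
Put 81 kg in truck 9; 6 kg remain.
Put 72 kg in truck 6; 0 kg remain.
Put 47 kg in truck 5; 14 kg remain.
Put 42 kg in truck 7; 32 kg remain.
Put 30 kg in truck 4; 10 kg remain.
Put 23 kg in truck 7; 9 kg remain.
Final trucks: [194] [190] [183] [160,30] [139,47] [128,72] [126,42,23] [124] [113,81] [104].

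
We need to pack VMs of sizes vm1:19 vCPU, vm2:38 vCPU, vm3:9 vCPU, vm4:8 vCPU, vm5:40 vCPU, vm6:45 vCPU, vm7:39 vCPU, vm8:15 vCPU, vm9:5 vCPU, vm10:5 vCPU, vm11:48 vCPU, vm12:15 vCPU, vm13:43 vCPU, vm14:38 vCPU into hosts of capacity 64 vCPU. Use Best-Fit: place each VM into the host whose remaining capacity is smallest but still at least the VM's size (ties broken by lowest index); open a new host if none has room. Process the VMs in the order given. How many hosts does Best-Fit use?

7

Put vm1 (19 vCPU) in host 1; 45 vCPU remain.
Put vm2 (38 vCPU) in host 1; 7 vCPU remain.
Put vm3 (9 vCPU) in host 2; 55 vCPU remain.
Put vm4 (8 vCPU) in host 2; 47 vCPU remain.
Put vm5 (40 vCPU) in host 2; 7 vCPU remain.
Put vm6 (45 vCPU) in host 3; 19 vCPU remain.
Put vm7 (39 vCPU) in host 4; 25 vCPU remain.
Put vm8 (15 vCPU) in host 3; 4 vCPU remain.
Put vm9 (5 vCPU) in host 1; 2 vCPU remain.
Put vm10 (5 vCPU) in host 2; 2 vCPU remain.
Put vm11 (48 vCPU) in host 5; 16 vCPU remain.
Put vm12 (15 vCPU) in host 5; 1 vCPU remain.
Put vm13 (43 vCPU) in host 6; 21 vCPU remain.
Put vm14 (38 vCPU) in host 7; 26 vCPU remain.
Final hosts: [19,38,5] [9,8,40,5] [45,15] [39] [48,15] [43] [38].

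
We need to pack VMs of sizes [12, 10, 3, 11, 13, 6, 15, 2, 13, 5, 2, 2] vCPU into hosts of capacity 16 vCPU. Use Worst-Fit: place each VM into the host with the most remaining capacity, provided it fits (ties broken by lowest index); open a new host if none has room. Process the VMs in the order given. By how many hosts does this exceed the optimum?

1

Worst-Fit: [12,2] [10,3] [11,2] [13] [6,2,5] [15] [13] → 7 hosts.
Total size 94 vCPU; any packing needs at least ⌈94/16⌉ = 6 hosts.
An optimal packing achieves that bound: [15] [13,3] [13,2] [12,2,2] [11,5] [10,6] → 6 hosts.
Excess: 7 − 6 = 1.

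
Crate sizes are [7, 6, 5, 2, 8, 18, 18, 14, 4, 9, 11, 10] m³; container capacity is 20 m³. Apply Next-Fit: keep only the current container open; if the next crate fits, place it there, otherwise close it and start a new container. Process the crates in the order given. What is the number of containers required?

7 containers

Put 7 m³ in container 1; 13 m³ remain.
Put 6 m³ in container 1; 7 m³ remain.
Put 5 m³ in container 1; 2 m³ remain.
Put 2 m³ in container 1; 0 m³ remain.
Put 8 m³ in container 2; 12 m³ remain.
Put 18 m³ in container 3; 2 m³ remain.
Put 18 m³ in container 4; 2 m³ remain.
Put 14 m³ in container 5; 6 m³ remain.
Put 4 m³ in container 5; 2 m³ remain.
Put 9 m³ in container 6; 11 m³ remain.
Put 11 m³ in container 6; 0 m³ remain.
Put 10 m³ in container 7; 10 m³ remain.
Final containers: [7,6,5,2] [8] [18] [18] [14,4] [9,11] [10].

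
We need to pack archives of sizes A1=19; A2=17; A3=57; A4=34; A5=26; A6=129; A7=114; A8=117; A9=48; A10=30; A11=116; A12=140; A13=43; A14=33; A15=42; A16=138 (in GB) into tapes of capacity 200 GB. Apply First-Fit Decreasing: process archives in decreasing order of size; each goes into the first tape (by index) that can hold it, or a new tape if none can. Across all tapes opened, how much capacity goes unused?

Sorted descending: 140, 138, 129, 117, 116, 114, 57, 48, 43, 42, 34, 33, 30, 26, 19, 17.
Put 140 GB in tape 1; 60 GB remain.
Put 138 GB in tape 2; 62 GB remain.
Put 129 GB in tape 3; 71 GB remain.
Put 117 GB in tape 4; 83 GB remain.
Put 116 GB in tape 5; 84 GB remain.
Put 114 GB in tape 6; 86 GB remain.
Put 57 GB in tape 1; 3 GB remain.
Put 48 GB in tape 2; 14 GB remain.
Put 43 GB in tape 3; 28 GB remain.
Put 42 GB in tape 4; 41 GB remain.
Put 34 GB in tape 4; 7 GB remain.
Put 33 GB in tape 5; 51 GB remain.
Put 30 GB in tape 5; 21 GB remain.
Put 26 GB in tape 3; 2 GB remain.
Put 19 GB in tape 5; 2 GB remain.
Put 17 GB in tape 6; 69 GB remain.
6 tapes × 200 GB = 1200 GB; used 1103 GB; unused 97 GB.

97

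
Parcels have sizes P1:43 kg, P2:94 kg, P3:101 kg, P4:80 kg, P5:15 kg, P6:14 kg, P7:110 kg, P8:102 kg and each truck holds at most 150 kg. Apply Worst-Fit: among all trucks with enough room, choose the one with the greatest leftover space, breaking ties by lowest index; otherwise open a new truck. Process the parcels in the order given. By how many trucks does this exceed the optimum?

0

Worst-Fit: [43,94] [101] [80,15,14] [110] [102] → 5 trucks.
5 parcels exceed 75 kg (half the capacity), and no two of those can share a truck, so at least 5 trucks are needed.
So 5 is already optimal.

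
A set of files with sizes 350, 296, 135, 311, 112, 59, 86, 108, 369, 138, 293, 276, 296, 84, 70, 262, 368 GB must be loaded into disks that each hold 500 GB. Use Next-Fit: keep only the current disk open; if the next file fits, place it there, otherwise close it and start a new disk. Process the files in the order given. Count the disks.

10

350 GB → disk 1 (remaining 150 GB)
296 GB → disk 2 (remaining 204 GB)
135 GB → disk 2 (remaining 69 GB)
311 GB → disk 3 (remaining 189 GB)
112 GB → disk 3 (remaining 77 GB)
59 GB → disk 3 (remaining 18 GB)
86 GB → disk 4 (remaining 414 GB)
108 GB → disk 4 (remaining 306 GB)
369 GB → disk 5 (remaining 131 GB)
138 GB → disk 6 (remaining 362 GB)
293 GB → disk 6 (remaining 69 GB)
276 GB → disk 7 (remaining 224 GB)
296 GB → disk 8 (remaining 204 GB)
84 GB → disk 8 (remaining 120 GB)
70 GB → disk 8 (remaining 50 GB)
262 GB → disk 9 (remaining 238 GB)
368 GB → disk 10 (remaining 132 GB)
Final disks: [350] [296,135] [311,112,59] [86,108] [369] [138,293] [276] [296,84,70] [262] [368].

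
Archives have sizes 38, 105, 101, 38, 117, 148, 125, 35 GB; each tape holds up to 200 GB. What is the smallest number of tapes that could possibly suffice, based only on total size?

4 tapes

Total size = 38 + 105 + 101 + 38 + 117 + 148 + 125 + 35 = 707 GB.
⌈707 / 200⌉ = 4.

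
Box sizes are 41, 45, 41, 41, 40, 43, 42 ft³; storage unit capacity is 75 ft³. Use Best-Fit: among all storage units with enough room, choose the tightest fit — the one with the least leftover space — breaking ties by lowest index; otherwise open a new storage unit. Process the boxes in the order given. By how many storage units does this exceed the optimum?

0

Best-Fit: [41] [45] [41] [41] [40] [43] [42] → 7 storage units.
7 boxes exceed 37.5 ft³ (half the capacity), and no two of those can share a storage unit, so at least 7 storage units are needed.
So 7 is already optimal.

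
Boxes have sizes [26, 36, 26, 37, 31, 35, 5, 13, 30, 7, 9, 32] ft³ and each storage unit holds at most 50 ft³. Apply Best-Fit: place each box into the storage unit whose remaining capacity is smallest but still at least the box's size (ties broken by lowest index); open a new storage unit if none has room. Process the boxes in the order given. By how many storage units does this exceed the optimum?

Best-Fit: [26] [36,13] [26] [37,5,7] [31] [35,9] [30] [32] → 8 storage units.
8 boxes exceed 25 ft³ (half the capacity), and no two of those can share a storage unit, so at least 8 storage units are needed.
So 8 is already optimal.

0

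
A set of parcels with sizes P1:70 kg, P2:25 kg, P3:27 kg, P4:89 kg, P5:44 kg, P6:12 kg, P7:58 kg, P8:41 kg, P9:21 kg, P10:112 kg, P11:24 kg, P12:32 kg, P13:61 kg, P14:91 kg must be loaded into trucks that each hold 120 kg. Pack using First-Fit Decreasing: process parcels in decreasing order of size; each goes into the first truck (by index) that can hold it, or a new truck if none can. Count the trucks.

Sorted descending: 112, 91, 89, 70, 61, 58, 44, 41, 32, 27, 25, 24, 21, 12.
112 kg → truck 1 (remaining 8 kg)
91 kg → truck 2 (remaining 29 kg)
89 kg → truck 3 (remaining 31 kg)
70 kg → truck 4 (remaining 50 kg)
61 kg → truck 5 (remaining 59 kg)
58 kg → truck 5 (remaining 1 kg)
44 kg → truck 4 (remaining 6 kg)
41 kg → truck 6 (remaining 79 kg)
32 kg → truck 6 (remaining 47 kg)
27 kg → truck 2 (remaining 2 kg)
25 kg → truck 3 (remaining 6 kg)
24 kg → truck 6 (remaining 23 kg)
21 kg → truck 6 (remaining 2 kg)
12 kg → truck 7 (remaining 108 kg)

7 trucks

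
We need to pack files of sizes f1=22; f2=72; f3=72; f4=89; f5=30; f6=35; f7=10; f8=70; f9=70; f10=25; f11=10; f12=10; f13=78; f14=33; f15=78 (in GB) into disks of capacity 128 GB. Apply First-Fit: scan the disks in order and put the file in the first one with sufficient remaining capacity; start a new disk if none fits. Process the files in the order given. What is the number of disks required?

7 disks

f1 (22 GB) → disk 1 (remaining 106 GB)
f2 (72 GB) → disk 1 (remaining 34 GB)
f3 (72 GB) → disk 2 (remaining 56 GB)
f4 (89 GB) → disk 3 (remaining 39 GB)
f5 (30 GB) → disk 1 (remaining 4 GB)
f6 (35 GB) → disk 2 (remaining 21 GB)
f7 (10 GB) → disk 2 (remaining 11 GB)
f8 (70 GB) → disk 4 (remaining 58 GB)
f9 (70 GB) → disk 5 (remaining 58 GB)
f10 (25 GB) → disk 3 (remaining 14 GB)
f11 (10 GB) → disk 2 (remaining 1 GB)
f12 (10 GB) → disk 3 (remaining 4 GB)
f13 (78 GB) → disk 6 (remaining 50 GB)
f14 (33 GB) → disk 4 (remaining 25 GB)
f15 (78 GB) → disk 7 (remaining 50 GB)
Final disks: [22,72,30] [72,35,10,10] [89,25,10] [70,33] [70] [78] [78].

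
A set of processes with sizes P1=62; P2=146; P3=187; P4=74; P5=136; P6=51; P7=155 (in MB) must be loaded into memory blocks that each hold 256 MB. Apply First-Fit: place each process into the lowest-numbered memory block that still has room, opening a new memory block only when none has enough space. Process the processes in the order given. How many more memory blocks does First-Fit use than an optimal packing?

First-Fit: [62,146] [187,51] [74,136] [155] → 4 memory blocks.
Total size 811 MB; any packing needs at least ⌈811/256⌉ = 4 memory blocks.
So 4 is already optimal.

0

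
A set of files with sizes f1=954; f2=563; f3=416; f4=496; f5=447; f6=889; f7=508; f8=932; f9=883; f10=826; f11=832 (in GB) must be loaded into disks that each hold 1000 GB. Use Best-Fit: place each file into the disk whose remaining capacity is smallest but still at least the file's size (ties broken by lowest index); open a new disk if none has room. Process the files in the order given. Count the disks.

9 disks

disk 1: place f1 (954 GB), 46 GB left
disk 2: place f2 (563 GB), 437 GB left
disk 2: place f3 (416 GB), 21 GB left
disk 3: place f4 (496 GB), 504 GB left
disk 3: place f5 (447 GB), 57 GB left
disk 4: place f6 (889 GB), 111 GB left
disk 5: place f7 (508 GB), 492 GB left
disk 6: place f8 (932 GB), 68 GB left
disk 7: place f9 (883 GB), 117 GB left
disk 8: place f10 (826 GB), 174 GB left
disk 9: place f11 (832 GB), 168 GB left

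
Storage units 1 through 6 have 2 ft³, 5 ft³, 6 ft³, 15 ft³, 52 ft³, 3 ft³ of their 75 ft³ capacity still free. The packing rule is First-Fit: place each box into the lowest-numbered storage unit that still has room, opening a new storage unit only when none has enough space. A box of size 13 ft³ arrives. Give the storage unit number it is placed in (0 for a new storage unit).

Storage units with room: storage unit 4 (15 ft³), storage unit 5 (52 ft³).
The first with room is storage unit 4.

4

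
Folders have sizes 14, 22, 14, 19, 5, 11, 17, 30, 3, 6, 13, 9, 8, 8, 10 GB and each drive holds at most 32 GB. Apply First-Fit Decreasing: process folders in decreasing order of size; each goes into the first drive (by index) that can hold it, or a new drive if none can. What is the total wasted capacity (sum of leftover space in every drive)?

Sorted descending: 30, 22, 19, 17, 14, 14, 13, 11, 10, 9, 8, 8, 6, 5, 3.
Put 30 GB in drive 1; 2 GB remain.
Put 22 GB in drive 2; 10 GB remain.
Put 19 GB in drive 3; 13 GB remain.
Put 17 GB in drive 4; 15 GB remain.
Put 14 GB in drive 4; 1 GB remain.
Put 14 GB in drive 5; 18 GB remain.
Put 13 GB in drive 3; 0 GB remain.
Put 11 GB in drive 5; 7 GB remain.
Put 10 GB in drive 2; 0 GB remain.
Put 9 GB in drive 6; 23 GB remain.
Put 8 GB in drive 6; 15 GB remain.
Put 8 GB in drive 6; 7 GB remain.
Put 6 GB in drive 5; 1 GB remain.
Put 5 GB in drive 6; 2 GB remain.
Put 3 GB in drive 7; 29 GB remain.
7 drives × 32 GB = 224 GB; used 189 GB; unused 35 GB.

35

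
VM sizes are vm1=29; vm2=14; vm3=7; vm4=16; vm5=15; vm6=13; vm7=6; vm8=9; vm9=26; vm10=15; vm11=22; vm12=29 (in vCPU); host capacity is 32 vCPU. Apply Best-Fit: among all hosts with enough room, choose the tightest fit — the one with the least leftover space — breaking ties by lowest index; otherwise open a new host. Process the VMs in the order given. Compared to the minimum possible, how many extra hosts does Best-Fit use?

1

Best-Fit: [29] [14,7,6] [16,15] [13,9] [26] [15] [22] [29] → 8 hosts.
Total size 201 vCPU; any packing needs at least ⌈201/32⌉ = 7 hosts.
An optimal packing achieves that bound: [29] [29] [26,6] [22,9] [16,15] [15,14] [13,7] → 7 hosts.
Excess: 8 − 7 = 1.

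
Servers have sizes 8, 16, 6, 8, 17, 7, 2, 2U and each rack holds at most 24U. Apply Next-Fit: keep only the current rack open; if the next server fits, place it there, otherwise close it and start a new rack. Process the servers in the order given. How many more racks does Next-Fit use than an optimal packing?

Next-Fit: [8,16] [6,8] [17,7] [2,2] → 4 racks.
Total size 66U; any packing needs at least ⌈66/24⌉ = 3 racks.
An optimal packing achieves that bound: [17,7] [16,8] [8,6,2,2] → 3 racks.
Excess: 4 − 3 = 1.

1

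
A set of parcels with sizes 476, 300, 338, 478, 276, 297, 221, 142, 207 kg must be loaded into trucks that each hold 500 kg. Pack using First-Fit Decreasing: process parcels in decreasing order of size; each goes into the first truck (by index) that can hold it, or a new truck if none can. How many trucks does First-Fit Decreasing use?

Sorted descending: 478, 476, 338, 300, 297, 276, 221, 207, 142.
Put 478 kg in truck 1; 22 kg remain.
Put 476 kg in truck 2; 24 kg remain.
Put 338 kg in truck 3; 162 kg remain.
Put 300 kg in truck 4; 200 kg remain.
Put 297 kg in truck 5; 203 kg remain.
Put 276 kg in truck 6; 224 kg remain.
Put 221 kg in truck 6; 3 kg remain.
Put 207 kg in truck 7; 293 kg remain.
Put 142 kg in truck 3; 20 kg remain.

7 trucks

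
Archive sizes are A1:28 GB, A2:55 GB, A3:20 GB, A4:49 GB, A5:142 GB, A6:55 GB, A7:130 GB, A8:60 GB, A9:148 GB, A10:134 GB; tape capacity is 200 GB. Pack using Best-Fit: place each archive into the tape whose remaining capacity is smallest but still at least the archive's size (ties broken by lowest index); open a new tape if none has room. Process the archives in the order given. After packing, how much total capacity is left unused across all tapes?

Put A1 (28 GB) in tape 1; 172 GB remain.
Put A2 (55 GB) in tape 1; 117 GB remain.
Put A3 (20 GB) in tape 1; 97 GB remain.
Put A4 (49 GB) in tape 1; 48 GB remain.
Put A5 (142 GB) in tape 2; 58 GB remain.
Put A6 (55 GB) in tape 2; 3 GB remain.
Put A7 (130 GB) in tape 3; 70 GB remain.
Put A8 (60 GB) in tape 3; 10 GB remain.
Put A9 (148 GB) in tape 4; 52 GB remain.
Put A10 (134 GB) in tape 5; 66 GB remain.
5 tapes × 200 GB = 1000 GB; used 821 GB; unused 179 GB.

179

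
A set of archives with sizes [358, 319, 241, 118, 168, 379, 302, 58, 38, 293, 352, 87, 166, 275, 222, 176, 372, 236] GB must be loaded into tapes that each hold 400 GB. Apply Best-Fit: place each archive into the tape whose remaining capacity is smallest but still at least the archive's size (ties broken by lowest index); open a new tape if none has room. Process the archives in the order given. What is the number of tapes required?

12 tapes

358 GB → tape 1 (remaining 42 GB)
319 GB → tape 2 (remaining 81 GB)
241 GB → tape 3 (remaining 159 GB)
118 GB → tape 3 (remaining 41 GB)
168 GB → tape 4 (remaining 232 GB)
379 GB → tape 5 (remaining 21 GB)
302 GB → tape 6 (remaining 98 GB)
58 GB → tape 2 (remaining 23 GB)
38 GB → tape 3 (remaining 3 GB)
293 GB → tape 7 (remaining 107 GB)
352 GB → tape 8 (remaining 48 GB)
87 GB → tape 6 (remaining 11 GB)
166 GB → tape 4 (remaining 66 GB)
275 GB → tape 9 (remaining 125 GB)
222 GB → tape 10 (remaining 178 GB)
176 GB → tape 10 (remaining 2 GB)
372 GB → tape 11 (remaining 28 GB)
236 GB → tape 12 (remaining 164 GB)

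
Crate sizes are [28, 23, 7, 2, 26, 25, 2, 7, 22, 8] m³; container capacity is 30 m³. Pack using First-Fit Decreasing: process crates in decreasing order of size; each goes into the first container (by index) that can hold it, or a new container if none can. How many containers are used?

Sorted descending: 28, 26, 25, 23, 22, 8, 7, 7, 2, 2.
Put 28 m³ in container 1; 2 m³ remain.
Put 26 m³ in container 2; 4 m³ remain.
Put 25 m³ in container 3; 5 m³ remain.
Put 23 m³ in container 4; 7 m³ remain.
Put 22 m³ in container 5; 8 m³ remain.
Put 8 m³ in container 5; 0 m³ remain.
Put 7 m³ in container 4; 0 m³ remain.
Put 7 m³ in container 6; 23 m³ remain.
Put 2 m³ in container 1; 0 m³ remain.
Put 2 m³ in container 2; 2 m³ remain.
Final containers: [28,2] [26,2] [25] [23,7] [22,8] [7].

6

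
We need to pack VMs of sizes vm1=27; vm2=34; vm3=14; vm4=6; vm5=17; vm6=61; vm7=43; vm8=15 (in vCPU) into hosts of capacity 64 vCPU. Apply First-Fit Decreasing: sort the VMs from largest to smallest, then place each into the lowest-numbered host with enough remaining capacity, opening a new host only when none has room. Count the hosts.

4 hosts

Sorted descending: 61, 43, 34, 27, 17, 15, 14, 6.
61 vCPU → host 1 (remaining 3 vCPU)
43 vCPU → host 2 (remaining 21 vCPU)
34 vCPU → host 3 (remaining 30 vCPU)
27 vCPU → host 3 (remaining 3 vCPU)
17 vCPU → host 2 (remaining 4 vCPU)
15 vCPU → host 4 (remaining 49 vCPU)
14 vCPU → host 4 (remaining 35 vCPU)
6 vCPU → host 4 (remaining 29 vCPU)
Final hosts: [61] [43,17] [34,27] [15,14,6].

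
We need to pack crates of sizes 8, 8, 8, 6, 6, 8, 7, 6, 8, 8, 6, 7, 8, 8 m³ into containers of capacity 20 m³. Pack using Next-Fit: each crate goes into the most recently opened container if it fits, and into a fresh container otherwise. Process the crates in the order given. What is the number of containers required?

7

container 1: place 8 m³, 12 m³ left
container 1: place 8 m³, 4 m³ left
container 2: place 8 m³, 12 m³ left
container 2: place 6 m³, 6 m³ left
container 2: place 6 m³, 0 m³ left
container 3: place 8 m³, 12 m³ left
container 3: place 7 m³, 5 m³ left
container 4: place 6 m³, 14 m³ left
container 4: place 8 m³, 6 m³ left
container 5: place 8 m³, 12 m³ left
container 5: place 6 m³, 6 m³ left
container 6: place 7 m³, 13 m³ left
container 6: place 8 m³, 5 m³ left
container 7: place 8 m³, 12 m³ left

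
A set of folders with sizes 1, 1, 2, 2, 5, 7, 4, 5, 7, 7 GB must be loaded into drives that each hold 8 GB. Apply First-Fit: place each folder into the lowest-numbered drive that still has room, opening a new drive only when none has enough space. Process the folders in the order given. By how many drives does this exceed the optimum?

1

First-Fit: [1,1,2,2] [5] [7] [4] [5] [7] [7] → 7 drives.
Total size 41 GB; any packing needs at least ⌈41/8⌉ = 6 drives.
An optimal packing achieves that bound: [7,1] [7,1] [7] [5,2] [5,2] [4] → 6 drives.
Excess: 7 − 6 = 1.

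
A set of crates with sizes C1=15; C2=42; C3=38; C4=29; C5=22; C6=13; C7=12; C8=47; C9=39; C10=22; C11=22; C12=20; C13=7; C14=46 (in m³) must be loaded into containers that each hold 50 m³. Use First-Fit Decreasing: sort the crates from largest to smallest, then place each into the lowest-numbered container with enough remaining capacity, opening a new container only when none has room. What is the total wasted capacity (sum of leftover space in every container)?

26

Sorted descending: 47, 46, 42, 39, 38, 29, 22, 22, 22, 20, 15, 13, 12, 7.
container 1: place 47 m³, 3 m³ left
container 2: place 46 m³, 4 m³ left
container 3: place 42 m³, 8 m³ left
container 4: place 39 m³, 11 m³ left
container 5: place 38 m³, 12 m³ left
container 6: place 29 m³, 21 m³ left
container 7: place 22 m³, 28 m³ left
container 7: place 22 m³, 6 m³ left
container 8: place 22 m³, 28 m³ left
container 6: place 20 m³, 1 m³ left
container 8: place 15 m³, 13 m³ left
container 8: place 13 m³, 0 m³ left
container 5: place 12 m³, 0 m³ left
container 3: place 7 m³, 1 m³ left
8 containers × 50 m³ = 400 m³; used 374 m³; unused 26 m³.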